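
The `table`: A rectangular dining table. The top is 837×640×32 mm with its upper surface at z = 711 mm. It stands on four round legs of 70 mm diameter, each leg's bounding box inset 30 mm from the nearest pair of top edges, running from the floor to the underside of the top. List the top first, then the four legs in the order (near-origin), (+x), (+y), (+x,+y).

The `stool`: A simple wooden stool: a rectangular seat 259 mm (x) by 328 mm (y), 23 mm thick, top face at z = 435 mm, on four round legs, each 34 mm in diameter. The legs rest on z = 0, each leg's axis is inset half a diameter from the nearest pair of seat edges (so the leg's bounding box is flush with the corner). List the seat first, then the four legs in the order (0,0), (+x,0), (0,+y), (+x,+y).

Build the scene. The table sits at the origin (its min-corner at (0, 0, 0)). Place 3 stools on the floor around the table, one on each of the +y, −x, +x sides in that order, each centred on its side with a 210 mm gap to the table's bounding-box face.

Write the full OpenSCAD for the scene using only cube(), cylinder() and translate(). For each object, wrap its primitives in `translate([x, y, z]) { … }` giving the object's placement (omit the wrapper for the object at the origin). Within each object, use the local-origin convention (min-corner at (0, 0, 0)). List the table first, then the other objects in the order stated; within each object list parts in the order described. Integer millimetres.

translate([0, 0, 679]) cube([837, 640, 32]);
translate([65, 65, 0]) cylinder(h = 679, r = 35);
translate([772, 65, 0]) cylinder(h = 679, r = 35);
translate([65, 575, 0]) cylinder(h = 679, r = 35);
translate([772, 575, 0]) cylinder(h = 679, r = 35);
translate([289, 850, 0]) {
  translate([0, 0, 412]) cube([259, 328, 23]);
  translate([17, 17, 0]) cylinder(h = 412, r = 17);
  translate([242, 17, 0]) cylinder(h = 412, r = 17);
  translate([17, 311, 0]) cylinder(h = 412, r = 17);
  translate([242, 311, 0]) cylinder(h = 412, r = 17);
}
translate([-469, 156, 0]) {
  translate([0, 0, 412]) cube([259, 328, 23]);
  translate([17, 17, 0]) cylinder(h = 412, r = 17);
  translate([242, 17, 0]) cylinder(h = 412, r = 17);
  translate([17, 311, 0]) cylinder(h = 412, r = 17);
  translate([242, 311, 0]) cylinder(h = 412, r = 17);
}
translate([1047, 156, 0]) {
  translate([0, 0, 412]) cube([259, 328, 23]);
  translate([17, 17, 0]) cylinder(h = 412, r = 17);
  translate([242, 17, 0]) cylinder(h = 412, r = 17);
  translate([17, 311, 0]) cylinder(h = 412, r = 17);
  translate([242, 311, 0]) cylinder(h = 412, r = 17);
}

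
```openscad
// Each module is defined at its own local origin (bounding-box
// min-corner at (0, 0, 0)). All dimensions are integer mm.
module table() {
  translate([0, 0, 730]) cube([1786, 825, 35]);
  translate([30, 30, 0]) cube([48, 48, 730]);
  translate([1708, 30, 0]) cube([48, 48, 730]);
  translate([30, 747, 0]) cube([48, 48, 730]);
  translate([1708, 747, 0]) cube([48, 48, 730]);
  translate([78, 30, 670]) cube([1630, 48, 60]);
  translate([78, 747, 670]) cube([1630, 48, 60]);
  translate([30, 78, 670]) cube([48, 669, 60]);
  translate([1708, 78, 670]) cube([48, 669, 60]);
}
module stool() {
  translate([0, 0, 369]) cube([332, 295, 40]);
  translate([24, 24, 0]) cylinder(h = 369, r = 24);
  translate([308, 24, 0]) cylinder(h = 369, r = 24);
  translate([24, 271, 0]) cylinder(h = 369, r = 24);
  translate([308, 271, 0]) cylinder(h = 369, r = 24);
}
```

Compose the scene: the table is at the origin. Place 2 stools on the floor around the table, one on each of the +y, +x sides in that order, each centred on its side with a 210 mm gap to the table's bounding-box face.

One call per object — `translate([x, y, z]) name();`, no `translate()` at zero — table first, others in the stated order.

table();
translate([727, 1035, 0]) stool();
translate([1996, 265, 0]) stool();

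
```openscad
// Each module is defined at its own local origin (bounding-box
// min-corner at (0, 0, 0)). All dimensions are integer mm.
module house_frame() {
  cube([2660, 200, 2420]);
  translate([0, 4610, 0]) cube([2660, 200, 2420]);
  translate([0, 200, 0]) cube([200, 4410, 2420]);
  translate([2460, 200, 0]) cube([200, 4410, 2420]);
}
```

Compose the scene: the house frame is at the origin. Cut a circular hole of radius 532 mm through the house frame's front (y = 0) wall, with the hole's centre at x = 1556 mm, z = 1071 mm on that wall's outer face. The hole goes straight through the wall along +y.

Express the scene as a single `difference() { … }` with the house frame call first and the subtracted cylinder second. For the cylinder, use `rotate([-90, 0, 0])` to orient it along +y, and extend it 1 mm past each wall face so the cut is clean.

difference() {
  house_frame();
  translate([1556, -1, 1071]) rotate([-90, 0, 0]) cylinder(h = 202, r = 532);
}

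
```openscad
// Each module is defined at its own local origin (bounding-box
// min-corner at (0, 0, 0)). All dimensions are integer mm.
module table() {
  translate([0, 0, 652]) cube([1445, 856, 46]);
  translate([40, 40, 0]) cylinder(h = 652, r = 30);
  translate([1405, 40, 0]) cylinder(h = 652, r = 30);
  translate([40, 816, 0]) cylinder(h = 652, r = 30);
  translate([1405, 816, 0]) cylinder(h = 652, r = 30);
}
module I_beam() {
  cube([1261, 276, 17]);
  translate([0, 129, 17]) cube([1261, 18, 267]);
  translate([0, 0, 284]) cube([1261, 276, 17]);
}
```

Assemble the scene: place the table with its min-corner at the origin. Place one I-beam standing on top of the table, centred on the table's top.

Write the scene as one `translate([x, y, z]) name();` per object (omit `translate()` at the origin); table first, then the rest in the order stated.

table();
translate([92, 290, 698]) I_beam();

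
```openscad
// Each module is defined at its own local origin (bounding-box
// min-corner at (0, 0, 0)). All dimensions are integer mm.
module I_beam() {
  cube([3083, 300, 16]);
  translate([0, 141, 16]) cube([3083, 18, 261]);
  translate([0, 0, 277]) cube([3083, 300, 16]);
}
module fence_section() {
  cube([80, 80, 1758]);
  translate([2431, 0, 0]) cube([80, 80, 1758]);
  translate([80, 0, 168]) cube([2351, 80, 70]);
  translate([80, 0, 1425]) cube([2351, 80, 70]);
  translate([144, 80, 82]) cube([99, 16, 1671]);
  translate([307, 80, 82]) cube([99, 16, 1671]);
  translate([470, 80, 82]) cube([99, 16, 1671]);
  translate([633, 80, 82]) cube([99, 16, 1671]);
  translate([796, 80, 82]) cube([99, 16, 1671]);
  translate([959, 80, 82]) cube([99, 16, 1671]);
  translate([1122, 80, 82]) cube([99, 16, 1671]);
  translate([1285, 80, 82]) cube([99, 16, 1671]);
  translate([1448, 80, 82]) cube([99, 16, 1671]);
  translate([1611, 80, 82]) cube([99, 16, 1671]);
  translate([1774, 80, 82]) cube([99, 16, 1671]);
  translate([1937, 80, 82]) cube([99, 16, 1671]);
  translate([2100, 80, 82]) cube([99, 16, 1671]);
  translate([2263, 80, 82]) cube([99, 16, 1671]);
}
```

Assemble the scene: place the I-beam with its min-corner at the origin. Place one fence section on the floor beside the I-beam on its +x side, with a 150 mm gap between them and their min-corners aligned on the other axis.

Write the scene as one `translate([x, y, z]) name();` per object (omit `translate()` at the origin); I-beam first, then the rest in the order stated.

I_beam();
translate([3233, 0, 0]) fence_section();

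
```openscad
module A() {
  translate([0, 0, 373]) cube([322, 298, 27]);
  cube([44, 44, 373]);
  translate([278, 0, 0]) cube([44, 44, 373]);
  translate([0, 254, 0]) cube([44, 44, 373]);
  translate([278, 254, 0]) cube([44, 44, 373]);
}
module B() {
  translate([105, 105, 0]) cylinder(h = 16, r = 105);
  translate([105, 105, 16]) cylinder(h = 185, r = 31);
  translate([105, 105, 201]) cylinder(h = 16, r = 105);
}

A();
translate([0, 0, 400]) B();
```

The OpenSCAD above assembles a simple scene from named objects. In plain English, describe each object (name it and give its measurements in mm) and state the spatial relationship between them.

A is a four-legged stool. The seat is 322×298 mm, 27 mm thick, top at z = 400 mm. It stands on four square legs, each 44×44 mm in cross-section, from z = 0 to the seat underside, each flush with a corner of the seat.

B is a spool: two coaxial disc flanges of radius 105 mm and thickness 16 mm, joined by a core cylinder of radius 31 mm and height 185 mm. The lower flange rests on z = 0 and the three cylinders share a vertical axis.

The spool is on top of the stool.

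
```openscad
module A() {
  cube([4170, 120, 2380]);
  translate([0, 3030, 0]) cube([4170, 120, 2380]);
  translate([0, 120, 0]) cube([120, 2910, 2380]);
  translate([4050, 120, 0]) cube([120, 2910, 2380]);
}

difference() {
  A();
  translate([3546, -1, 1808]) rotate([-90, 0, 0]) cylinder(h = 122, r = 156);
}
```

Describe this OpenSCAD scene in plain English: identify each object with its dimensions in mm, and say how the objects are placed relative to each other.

A is a box-shaped house frame (walls only): outside footprint 4170×3150 mm, wall height 2380 mm, wall thickness 120 mm. The two y-facing walls run the full x-width; the two x-facing walls fit between the inner faces of the y-facing walls.

The house frame has a circular hole of radius 156 mm through its front wall, centred at (x = 3546, z = 1808).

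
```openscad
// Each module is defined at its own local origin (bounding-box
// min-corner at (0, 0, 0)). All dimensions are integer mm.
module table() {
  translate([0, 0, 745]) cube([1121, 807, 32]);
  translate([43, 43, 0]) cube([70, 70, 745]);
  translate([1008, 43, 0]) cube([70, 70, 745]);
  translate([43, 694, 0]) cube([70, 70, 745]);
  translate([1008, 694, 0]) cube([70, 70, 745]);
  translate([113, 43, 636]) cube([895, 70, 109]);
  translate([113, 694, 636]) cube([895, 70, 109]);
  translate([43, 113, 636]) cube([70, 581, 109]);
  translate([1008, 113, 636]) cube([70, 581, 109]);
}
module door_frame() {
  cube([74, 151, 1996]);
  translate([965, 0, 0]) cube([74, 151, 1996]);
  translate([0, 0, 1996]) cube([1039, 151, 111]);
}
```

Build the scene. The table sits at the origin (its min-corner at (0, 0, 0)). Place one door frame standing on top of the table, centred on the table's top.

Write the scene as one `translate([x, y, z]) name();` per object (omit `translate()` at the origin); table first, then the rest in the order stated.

table();
translate([41, 328, 777]) door_frame();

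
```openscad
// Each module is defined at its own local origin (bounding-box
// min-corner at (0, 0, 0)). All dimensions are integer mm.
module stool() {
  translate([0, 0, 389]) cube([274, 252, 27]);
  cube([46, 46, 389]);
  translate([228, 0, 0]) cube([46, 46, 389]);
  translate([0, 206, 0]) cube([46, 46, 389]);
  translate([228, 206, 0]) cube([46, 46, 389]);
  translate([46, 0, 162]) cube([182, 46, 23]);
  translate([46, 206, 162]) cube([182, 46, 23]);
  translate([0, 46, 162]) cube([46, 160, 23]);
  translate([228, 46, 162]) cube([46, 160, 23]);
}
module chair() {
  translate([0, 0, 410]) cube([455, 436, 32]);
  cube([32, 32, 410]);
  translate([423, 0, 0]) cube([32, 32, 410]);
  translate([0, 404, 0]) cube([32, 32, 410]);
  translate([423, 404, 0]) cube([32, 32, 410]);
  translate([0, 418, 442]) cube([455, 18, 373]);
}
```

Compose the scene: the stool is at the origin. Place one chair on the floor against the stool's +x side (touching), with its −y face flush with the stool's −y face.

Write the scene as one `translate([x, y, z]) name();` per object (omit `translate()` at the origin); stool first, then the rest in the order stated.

stool();
translate([274, 0, 0]) chair();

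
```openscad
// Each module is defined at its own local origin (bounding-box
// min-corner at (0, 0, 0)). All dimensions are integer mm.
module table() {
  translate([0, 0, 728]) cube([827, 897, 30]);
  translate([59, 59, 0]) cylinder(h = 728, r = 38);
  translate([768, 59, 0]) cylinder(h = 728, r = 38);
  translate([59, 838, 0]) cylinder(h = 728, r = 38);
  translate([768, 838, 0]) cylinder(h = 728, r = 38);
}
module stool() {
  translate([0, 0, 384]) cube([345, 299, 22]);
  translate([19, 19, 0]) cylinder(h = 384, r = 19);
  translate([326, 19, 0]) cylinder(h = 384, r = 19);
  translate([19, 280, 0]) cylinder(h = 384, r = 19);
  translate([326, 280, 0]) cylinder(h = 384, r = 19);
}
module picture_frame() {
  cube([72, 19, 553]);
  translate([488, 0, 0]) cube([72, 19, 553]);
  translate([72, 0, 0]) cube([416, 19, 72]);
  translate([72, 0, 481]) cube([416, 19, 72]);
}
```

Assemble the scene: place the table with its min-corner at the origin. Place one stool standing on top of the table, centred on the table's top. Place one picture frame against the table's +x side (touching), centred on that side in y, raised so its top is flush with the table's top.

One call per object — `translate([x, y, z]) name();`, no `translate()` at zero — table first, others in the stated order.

table();
translate([241, 299, 758]) stool();
translate([827, 439, 205]) picture_frame();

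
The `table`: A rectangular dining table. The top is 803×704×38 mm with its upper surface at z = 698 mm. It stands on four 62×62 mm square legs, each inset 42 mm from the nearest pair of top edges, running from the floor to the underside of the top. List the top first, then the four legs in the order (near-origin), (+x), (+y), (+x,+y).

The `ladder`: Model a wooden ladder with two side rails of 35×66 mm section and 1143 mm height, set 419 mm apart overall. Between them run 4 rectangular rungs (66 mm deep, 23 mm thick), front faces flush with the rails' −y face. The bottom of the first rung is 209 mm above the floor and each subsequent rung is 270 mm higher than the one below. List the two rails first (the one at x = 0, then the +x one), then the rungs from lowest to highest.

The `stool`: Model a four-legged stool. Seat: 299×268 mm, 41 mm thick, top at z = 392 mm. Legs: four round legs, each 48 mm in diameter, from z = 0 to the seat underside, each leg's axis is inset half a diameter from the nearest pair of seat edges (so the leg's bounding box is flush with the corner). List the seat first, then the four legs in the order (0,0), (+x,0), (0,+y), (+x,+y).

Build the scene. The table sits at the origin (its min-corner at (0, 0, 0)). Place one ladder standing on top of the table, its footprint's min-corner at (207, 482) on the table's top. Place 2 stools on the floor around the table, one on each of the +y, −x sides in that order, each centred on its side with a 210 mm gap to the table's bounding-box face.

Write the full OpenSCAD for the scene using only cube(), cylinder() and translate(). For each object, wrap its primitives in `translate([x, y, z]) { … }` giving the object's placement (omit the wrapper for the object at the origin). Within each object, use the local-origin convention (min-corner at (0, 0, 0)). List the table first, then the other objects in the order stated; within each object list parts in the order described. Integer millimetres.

translate([0, 0, 660]) cube([803, 704, 38]);
translate([42, 42, 0]) cube([62, 62, 660]);
translate([699, 42, 0]) cube([62, 62, 660]);
translate([42, 600, 0]) cube([62, 62, 660]);
translate([699, 600, 0]) cube([62, 62, 660]);
translate([207, 482, 698]) {
  cube([35, 66, 1143]);
  translate([384, 0, 0]) cube([35, 66, 1143]);
  translate([35, 0, 209]) cube([349, 66, 23]);
  translate([35, 0, 479]) cube([349, 66, 23]);
  translate([35, 0, 749]) cube([349, 66, 23]);
  translate([35, 0, 1019]) cube([349, 66, 23]);
}
translate([252, 914, 0]) {
  translate([0, 0, 351]) cube([299, 268, 41]);
  translate([24, 24, 0]) cylinder(h = 351, r = 24);
  translate([275, 24, 0]) cylinder(h = 351, r = 24);
  translate([24, 244, 0]) cylinder(h = 351, r = 24);
  translate([275, 244, 0]) cylinder(h = 351, r = 24);
}
translate([-509, 218, 0]) {
  translate([0, 0, 351]) cube([299, 268, 41]);
  translate([24, 24, 0]) cylinder(h = 351, r = 24);
  translate([275, 24, 0]) cylinder(h = 351, r = 24);
  translate([24, 244, 0]) cylinder(h = 351, r = 24);
  translate([275, 244, 0]) cylinder(h = 351, r = 24);
}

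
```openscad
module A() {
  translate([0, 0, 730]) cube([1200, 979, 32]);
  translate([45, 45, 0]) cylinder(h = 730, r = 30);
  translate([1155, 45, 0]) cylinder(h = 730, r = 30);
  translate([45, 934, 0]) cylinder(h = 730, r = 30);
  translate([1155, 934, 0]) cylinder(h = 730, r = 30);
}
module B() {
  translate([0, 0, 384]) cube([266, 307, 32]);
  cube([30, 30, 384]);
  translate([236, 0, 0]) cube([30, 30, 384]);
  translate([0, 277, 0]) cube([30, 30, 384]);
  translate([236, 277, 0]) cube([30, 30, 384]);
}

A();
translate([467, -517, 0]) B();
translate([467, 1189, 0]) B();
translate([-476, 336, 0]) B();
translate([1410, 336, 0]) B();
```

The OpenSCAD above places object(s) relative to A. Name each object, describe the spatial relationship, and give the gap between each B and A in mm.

A is a table. B is a stool. Four stools sit around the table at the −y, +y, −x, +x sides. The gap between each stool and the table is 210 mm.

Each stool's nearest face is 210 mm from the table's bounding box.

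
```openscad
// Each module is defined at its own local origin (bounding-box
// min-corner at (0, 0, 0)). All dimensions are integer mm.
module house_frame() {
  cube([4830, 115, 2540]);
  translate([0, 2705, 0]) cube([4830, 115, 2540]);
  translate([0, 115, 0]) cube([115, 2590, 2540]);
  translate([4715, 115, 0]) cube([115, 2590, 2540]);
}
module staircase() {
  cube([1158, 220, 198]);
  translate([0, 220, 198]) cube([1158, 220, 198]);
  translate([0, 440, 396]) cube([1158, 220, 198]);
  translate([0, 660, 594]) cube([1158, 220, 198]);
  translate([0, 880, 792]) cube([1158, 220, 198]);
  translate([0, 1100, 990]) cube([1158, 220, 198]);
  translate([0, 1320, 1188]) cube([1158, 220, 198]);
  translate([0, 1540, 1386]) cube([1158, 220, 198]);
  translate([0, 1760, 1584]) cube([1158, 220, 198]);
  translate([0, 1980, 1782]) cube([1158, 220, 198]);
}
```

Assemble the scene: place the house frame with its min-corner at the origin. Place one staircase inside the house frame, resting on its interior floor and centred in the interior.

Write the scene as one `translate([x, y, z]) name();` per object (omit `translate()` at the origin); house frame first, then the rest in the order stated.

house_frame();
translate([1836, 310, 0]) staircase();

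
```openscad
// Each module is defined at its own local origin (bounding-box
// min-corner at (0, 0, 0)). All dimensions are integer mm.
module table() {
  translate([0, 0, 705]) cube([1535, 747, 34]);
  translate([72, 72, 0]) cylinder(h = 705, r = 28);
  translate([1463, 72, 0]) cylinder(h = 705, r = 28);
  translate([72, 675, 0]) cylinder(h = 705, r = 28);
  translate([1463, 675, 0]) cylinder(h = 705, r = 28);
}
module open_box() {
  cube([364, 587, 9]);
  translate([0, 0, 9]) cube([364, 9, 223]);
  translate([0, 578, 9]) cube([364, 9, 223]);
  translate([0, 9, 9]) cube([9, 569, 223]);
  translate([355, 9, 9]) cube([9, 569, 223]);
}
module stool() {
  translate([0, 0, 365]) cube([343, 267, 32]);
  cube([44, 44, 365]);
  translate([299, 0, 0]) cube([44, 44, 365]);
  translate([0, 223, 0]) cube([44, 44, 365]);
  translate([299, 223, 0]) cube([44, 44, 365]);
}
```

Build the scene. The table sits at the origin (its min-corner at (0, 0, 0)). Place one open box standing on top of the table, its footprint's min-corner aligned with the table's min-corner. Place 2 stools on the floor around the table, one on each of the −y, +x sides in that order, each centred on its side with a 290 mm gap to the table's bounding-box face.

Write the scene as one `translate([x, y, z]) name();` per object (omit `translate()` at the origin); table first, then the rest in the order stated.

table();
translate([0, 0, 739]) open_box();
translate([596, -557, 0]) stool();
translate([1825, 240, 0]) stool();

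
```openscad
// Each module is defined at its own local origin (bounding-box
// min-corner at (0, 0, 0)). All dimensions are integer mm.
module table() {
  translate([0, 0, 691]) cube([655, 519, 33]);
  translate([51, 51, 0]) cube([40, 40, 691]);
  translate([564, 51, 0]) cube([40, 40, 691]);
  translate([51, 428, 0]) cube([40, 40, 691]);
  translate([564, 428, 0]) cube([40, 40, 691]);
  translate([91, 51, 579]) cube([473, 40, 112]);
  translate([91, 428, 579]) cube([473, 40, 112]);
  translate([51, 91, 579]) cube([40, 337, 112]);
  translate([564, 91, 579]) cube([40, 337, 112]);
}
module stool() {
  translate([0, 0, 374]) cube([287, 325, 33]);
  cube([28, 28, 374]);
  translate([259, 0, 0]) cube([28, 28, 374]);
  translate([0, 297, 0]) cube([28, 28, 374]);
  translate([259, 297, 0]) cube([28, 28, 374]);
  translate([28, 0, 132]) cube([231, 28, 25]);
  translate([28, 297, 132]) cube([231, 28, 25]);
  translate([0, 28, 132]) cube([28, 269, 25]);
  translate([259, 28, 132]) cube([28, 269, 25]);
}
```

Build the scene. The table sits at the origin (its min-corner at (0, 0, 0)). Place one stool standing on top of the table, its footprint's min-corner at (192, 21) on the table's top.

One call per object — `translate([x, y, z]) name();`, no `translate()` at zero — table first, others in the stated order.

table();
translate([192, 21, 724]) stool();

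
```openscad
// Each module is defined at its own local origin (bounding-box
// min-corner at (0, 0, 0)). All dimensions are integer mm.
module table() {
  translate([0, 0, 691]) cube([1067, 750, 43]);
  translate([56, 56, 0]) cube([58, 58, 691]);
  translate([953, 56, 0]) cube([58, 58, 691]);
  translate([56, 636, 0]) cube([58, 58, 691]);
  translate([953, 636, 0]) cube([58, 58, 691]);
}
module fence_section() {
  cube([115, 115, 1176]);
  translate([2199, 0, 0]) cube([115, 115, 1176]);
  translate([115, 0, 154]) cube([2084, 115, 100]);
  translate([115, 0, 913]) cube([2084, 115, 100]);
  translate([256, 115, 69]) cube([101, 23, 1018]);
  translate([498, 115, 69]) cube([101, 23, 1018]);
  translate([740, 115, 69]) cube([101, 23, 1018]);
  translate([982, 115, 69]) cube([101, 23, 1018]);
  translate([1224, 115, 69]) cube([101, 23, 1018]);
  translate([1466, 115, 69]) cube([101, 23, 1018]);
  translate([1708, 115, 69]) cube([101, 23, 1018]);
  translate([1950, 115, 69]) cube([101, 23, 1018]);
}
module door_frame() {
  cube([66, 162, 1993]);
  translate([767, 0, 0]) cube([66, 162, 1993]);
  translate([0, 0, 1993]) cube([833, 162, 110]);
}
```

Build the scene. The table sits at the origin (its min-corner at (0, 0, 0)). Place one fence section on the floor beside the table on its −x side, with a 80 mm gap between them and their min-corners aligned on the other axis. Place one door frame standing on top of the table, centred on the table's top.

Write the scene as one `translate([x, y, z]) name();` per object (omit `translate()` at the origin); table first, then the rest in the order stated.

table();
translate([-2394, 0, 0]) fence_section();
translate([117, 294, 734]) door_frame();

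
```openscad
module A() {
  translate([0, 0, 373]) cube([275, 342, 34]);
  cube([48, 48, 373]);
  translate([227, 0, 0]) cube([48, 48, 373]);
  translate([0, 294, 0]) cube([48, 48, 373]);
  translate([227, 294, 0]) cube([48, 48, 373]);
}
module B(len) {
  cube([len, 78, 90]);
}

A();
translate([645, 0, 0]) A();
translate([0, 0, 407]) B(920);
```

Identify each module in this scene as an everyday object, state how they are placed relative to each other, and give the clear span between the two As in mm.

Second stool starts at x = 645; first ends at x = 275; clear span = 645 − 275 = 370 mm.

A is a stool. B is a beam. A beam spans the tops of two stools. The clear span between the two stools is 370 mm.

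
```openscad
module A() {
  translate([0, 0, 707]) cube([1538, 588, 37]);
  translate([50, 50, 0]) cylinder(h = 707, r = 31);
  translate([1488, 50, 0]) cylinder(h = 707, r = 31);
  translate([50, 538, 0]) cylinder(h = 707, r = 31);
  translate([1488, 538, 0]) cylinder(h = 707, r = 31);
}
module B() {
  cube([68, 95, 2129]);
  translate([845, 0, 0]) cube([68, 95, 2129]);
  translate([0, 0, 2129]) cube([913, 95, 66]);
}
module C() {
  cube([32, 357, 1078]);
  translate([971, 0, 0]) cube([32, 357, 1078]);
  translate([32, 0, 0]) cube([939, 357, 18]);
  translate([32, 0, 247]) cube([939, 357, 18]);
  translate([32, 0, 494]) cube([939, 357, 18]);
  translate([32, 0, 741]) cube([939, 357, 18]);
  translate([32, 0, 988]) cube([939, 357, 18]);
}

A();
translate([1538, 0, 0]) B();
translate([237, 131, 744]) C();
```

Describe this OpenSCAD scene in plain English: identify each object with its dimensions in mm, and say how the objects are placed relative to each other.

A is a table: top 1538 mm (x) × 588 mm (y), 37 mm thick, upper face at z = 744 mm, on four round legs of 62 mm diameter, each leg's bounding box inset 19 mm from the nearest pair of top edges, running from z = 0 to the bottom of the top.

B is a door frame. The clear opening is 777 mm wide and 2129 mm high. Two 68 mm wide jambs, 95 mm deep, stand either side of the opening from the floor to the top of the opening. A 66 mm thick head sits across the top of both jambs, spanning the full outside width of the frame.

C is an open bookshelf. Two side panels, each 32 mm thick, 357 mm deep and 1078 mm tall, stand 1003 mm apart (outside-to-outside). Between them sit 5 shelves, each 18 mm thick and 357 mm deep, spanning the full gap between the sides. The bottom shelf rests on the floor (its underside at z = 0) and the clear gap between one shelf's top and the next shelf's underside is 229 mm.

The door frame is against the table's +x side, with their −y faces flush. The bookshelf is on top of the table.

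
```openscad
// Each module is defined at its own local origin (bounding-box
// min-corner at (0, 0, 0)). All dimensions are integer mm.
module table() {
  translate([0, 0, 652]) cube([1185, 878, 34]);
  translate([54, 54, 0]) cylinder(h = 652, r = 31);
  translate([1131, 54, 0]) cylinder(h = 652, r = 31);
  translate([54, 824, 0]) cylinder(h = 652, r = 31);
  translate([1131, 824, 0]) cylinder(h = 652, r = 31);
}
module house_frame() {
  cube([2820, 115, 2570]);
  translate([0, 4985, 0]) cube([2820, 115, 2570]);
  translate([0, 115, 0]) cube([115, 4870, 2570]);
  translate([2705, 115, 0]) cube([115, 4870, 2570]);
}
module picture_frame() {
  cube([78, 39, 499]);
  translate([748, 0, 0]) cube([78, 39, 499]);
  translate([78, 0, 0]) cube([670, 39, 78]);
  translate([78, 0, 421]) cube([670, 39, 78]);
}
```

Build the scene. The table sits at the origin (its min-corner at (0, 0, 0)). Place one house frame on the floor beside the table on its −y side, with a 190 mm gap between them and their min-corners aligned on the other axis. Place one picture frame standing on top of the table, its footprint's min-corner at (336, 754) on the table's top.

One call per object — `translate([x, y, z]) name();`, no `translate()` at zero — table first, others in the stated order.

table();
translate([0, -5290, 0]) house_frame();
translate([336, 754, 686]) picture_frame();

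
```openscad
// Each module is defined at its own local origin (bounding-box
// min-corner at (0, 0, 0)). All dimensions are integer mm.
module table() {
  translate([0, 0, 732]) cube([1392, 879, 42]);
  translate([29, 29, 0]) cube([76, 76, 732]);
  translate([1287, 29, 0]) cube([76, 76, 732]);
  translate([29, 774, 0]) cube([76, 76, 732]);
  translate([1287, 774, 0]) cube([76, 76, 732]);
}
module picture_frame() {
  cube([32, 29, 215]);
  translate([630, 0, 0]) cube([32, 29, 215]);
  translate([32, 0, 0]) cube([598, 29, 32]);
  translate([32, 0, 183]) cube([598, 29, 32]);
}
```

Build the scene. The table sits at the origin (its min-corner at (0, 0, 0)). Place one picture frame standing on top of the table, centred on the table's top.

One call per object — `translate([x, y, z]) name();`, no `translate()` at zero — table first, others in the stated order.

table();
translate([365, 425, 774]) picture_frame();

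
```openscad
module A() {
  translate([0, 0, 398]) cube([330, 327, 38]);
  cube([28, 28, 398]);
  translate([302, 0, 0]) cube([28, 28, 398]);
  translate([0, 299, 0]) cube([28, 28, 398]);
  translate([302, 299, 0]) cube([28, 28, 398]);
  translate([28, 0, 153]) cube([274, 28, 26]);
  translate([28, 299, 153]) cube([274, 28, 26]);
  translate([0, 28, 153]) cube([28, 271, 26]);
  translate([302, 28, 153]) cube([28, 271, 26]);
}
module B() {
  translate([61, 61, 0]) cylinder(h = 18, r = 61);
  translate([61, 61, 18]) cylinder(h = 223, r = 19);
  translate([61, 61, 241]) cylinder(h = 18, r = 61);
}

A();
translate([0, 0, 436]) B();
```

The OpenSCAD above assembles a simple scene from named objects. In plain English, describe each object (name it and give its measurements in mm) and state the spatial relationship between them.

A is a simple wooden stool: a rectangular seat 330 mm (x) by 327 mm (y), 38 mm thick, top face at z = 436 mm, on four square legs, each 28×28 mm in cross-section. The legs rest on z = 0, each flush with a corner of the seat. Four stretchers, 28 mm wide and 26 mm tall, connect adjacent legs with their undersides at z = 153 mm, each running between the inner faces of the legs it joins and aligned with the legs' outer faces on the other axis.

B is a spool: two coaxial disc flanges of radius 61 mm and thickness 18 mm, joined by a core cylinder of radius 19 mm and height 223 mm. The lower flange rests on z = 0 and the three cylinders share a vertical axis.

The spool is on top of the stool.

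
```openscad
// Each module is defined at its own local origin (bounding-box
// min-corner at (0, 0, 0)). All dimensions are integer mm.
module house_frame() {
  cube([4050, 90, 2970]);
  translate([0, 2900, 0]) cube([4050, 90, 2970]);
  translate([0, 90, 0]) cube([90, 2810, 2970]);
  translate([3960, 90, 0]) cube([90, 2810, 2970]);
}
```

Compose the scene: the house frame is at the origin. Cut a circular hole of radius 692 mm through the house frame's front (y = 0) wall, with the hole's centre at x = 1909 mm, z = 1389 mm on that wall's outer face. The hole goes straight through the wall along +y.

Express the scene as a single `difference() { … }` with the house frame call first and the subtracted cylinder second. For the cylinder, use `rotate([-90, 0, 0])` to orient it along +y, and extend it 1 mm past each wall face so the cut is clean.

difference() {
  house_frame();
  translate([1909, -1, 1389]) rotate([-90, 0, 0]) cylinder(h = 92, r = 692);
}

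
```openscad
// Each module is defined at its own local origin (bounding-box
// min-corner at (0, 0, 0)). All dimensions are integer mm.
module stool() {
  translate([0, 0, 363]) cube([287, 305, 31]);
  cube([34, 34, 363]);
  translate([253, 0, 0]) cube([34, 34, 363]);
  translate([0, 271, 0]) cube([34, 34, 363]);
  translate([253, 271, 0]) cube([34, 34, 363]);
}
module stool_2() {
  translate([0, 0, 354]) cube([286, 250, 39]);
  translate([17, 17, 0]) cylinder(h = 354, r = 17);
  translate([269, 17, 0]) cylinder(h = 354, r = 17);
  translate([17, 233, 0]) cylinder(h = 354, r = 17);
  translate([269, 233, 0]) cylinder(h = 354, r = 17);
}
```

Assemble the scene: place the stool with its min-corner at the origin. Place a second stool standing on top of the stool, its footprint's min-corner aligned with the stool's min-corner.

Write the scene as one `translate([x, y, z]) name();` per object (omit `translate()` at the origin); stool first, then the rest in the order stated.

stool();
translate([0, 0, 394]) stool_2();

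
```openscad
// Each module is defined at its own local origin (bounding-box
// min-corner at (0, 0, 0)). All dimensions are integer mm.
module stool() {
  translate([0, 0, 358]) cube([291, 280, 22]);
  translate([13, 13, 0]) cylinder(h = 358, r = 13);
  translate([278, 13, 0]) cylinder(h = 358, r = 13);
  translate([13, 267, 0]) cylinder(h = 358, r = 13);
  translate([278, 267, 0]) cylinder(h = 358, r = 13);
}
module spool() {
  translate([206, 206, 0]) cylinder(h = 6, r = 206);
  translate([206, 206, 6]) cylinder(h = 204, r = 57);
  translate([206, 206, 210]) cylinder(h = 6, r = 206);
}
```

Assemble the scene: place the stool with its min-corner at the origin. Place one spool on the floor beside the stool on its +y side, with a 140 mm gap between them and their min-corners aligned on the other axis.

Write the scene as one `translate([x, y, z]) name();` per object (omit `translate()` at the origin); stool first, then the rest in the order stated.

stool();
translate([0, 420, 0]) spool();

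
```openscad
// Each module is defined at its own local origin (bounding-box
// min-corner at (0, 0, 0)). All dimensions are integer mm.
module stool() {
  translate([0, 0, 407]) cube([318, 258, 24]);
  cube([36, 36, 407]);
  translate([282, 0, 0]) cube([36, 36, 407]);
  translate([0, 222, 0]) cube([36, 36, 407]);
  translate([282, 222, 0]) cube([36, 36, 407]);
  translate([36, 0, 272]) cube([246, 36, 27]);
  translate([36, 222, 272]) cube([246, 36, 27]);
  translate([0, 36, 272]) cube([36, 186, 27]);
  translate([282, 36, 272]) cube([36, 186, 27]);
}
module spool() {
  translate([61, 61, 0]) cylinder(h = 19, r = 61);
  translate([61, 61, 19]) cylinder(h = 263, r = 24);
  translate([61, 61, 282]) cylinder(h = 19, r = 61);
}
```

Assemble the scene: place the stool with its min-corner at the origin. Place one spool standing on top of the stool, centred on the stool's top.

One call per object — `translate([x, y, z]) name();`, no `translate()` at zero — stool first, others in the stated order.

stool();
translate([98, 68, 431]) spool();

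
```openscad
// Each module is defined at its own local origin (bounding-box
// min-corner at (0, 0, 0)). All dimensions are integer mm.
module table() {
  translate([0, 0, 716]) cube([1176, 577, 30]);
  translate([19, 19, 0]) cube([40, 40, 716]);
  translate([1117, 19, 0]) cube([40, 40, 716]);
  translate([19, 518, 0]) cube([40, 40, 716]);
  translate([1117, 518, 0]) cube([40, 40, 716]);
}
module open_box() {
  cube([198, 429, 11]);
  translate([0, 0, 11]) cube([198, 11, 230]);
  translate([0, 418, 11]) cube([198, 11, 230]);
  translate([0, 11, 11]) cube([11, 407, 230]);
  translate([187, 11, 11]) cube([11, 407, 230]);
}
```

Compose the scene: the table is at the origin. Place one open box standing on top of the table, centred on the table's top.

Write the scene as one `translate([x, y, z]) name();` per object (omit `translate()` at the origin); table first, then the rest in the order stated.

table();
translate([489, 74, 746]) open_box();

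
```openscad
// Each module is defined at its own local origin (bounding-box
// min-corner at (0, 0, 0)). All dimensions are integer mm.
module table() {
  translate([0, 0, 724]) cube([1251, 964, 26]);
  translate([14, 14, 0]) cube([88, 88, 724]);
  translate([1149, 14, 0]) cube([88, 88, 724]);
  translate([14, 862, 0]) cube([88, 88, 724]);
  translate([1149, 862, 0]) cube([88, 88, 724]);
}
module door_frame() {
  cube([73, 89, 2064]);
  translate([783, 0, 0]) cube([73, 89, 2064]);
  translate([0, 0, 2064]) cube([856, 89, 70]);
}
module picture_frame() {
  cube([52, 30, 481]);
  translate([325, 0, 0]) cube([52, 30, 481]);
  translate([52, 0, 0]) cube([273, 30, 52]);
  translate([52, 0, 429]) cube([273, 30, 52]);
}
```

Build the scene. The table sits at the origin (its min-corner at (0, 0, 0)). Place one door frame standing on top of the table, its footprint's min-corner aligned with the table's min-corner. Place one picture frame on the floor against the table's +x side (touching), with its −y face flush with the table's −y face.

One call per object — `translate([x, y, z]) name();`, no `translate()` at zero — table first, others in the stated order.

table();
translate([0, 0, 750]) door_frame();
translate([1251, 0, 0]) picture_frame();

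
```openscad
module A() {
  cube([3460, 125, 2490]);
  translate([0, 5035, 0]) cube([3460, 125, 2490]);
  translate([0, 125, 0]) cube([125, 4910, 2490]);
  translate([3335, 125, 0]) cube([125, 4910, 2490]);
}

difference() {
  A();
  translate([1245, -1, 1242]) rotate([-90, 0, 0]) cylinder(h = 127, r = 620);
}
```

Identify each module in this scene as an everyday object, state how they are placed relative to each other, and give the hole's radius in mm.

The subtracted cylinder has r = 620 mm.

A is a house frame. The house frame has a circular hole through its front wall. The hole's radius is 620 mm.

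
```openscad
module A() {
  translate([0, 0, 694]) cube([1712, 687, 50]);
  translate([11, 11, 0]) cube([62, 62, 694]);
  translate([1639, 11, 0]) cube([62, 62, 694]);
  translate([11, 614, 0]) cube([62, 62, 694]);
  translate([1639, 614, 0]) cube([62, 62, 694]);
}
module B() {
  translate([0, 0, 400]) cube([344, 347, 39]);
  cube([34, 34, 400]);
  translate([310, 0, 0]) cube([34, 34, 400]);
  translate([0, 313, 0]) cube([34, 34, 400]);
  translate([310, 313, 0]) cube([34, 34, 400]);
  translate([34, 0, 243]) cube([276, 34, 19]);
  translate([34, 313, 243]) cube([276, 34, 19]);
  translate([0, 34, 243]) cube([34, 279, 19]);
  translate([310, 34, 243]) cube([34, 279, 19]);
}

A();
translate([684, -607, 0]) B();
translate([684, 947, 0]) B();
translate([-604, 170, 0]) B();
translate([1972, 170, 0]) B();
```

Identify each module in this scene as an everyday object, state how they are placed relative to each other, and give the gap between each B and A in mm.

A is a table. B is a stool. Four stools sit around the table at the −y, +y, −x, +x sides. The gap between each stool and the table is 260 mm.

Each stool's nearest face is 260 mm from the table's bounding box.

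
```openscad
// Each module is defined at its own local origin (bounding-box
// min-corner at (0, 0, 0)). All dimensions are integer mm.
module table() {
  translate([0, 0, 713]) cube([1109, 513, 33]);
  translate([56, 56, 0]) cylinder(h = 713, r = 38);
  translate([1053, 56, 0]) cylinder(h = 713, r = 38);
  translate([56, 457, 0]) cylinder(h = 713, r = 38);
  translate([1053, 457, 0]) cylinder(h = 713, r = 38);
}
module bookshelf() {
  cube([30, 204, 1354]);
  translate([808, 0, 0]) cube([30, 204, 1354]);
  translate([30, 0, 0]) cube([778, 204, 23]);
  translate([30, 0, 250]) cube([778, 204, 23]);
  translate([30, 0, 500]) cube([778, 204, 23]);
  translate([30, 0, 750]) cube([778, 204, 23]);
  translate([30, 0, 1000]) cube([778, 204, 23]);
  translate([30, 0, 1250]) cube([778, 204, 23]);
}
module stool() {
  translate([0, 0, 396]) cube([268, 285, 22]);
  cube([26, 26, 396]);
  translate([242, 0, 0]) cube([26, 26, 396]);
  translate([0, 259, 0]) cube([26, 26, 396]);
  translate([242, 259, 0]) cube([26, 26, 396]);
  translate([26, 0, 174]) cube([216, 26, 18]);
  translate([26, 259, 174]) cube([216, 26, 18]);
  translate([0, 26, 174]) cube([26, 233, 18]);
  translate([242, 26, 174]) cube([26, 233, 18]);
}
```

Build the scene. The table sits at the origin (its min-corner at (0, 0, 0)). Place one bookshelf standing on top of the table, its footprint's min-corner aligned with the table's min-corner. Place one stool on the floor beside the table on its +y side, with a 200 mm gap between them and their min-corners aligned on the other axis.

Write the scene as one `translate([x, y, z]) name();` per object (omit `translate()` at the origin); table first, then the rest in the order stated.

table();
translate([0, 0, 746]) bookshelf();
translate([0, 713, 0]) stool();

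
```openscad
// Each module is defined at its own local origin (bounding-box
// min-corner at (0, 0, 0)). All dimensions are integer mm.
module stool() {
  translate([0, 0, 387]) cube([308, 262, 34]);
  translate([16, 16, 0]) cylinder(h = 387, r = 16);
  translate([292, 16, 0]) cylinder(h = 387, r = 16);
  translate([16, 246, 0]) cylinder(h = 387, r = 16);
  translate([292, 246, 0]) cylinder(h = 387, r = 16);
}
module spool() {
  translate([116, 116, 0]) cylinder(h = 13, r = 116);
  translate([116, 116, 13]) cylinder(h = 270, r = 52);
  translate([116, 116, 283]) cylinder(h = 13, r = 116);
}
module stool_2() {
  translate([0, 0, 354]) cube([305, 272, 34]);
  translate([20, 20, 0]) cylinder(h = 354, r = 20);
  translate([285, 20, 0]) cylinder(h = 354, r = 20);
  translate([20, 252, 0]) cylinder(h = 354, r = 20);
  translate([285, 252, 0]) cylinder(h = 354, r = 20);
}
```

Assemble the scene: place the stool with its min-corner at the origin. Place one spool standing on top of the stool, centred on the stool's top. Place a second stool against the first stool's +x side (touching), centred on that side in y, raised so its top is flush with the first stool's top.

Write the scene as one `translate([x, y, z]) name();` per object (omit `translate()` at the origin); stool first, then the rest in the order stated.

stool();
translate([38, 15, 421]) spool();
translate([308, -5, 33]) stool_2();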